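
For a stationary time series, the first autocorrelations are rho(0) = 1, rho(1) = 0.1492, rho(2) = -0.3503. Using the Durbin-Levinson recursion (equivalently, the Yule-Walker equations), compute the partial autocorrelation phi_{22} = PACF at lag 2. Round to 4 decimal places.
\phi_{22} = -0.3810

The PACF at lag k is phi_{kk}, the last component of the solution
to the Yule-Walker system G_k phi = r_k where
  (G_k)_{ij} = rho(|i - j|), (r_k)_i = rho(i), i,j = 1..k.
Equivalently, Durbin-Levinson gives phi_{kk} iteratively:
  phi_{11} = rho(1)
  phi_{kk} = [rho(k) - sum_{j=1..k-1} phi_{k-1,j} rho(k-j)]
            / [1 - sum_{j=1..k-1} phi_{k-1,j} rho(j)],
  phi_{k,j} = phi_{k-1,j} - phi_{kk} phi_{k-1,k-j},  j = 1..k-1.
Step k = 1:
  phi_11 = rho(1) = 0.1492.
Step k = 2:
  phi_22 = [rho(2) - phi_11 rho(1)] / [1 - phi_11 rho(1)] = [-0.3503 - (0.1492)(0.1492)] / [1 - (0.1492)(0.1492)]
         = -0.37256064 / 0.97773936 = -0.381.
Therefore phi_{22} = -0.3810.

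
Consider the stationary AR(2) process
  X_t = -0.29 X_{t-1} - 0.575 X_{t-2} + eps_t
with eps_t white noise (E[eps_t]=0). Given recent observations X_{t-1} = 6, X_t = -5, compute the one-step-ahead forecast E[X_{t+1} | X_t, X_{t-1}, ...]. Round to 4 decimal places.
E[X_{t+1} \mid \mathcal F_t] = -2.0000

For an AR(p) model X_t = c + sum_i phi_i X_{t-i} + eps_t, the
one-step-ahead conditional mean is
  E[X_{t+1} | X_t, ...] = c + sum_i phi_i X_{t+1-i}.
Substitute known values:
  E[X_{t+1} | ...] = (-0.29) * (-5) + (-0.575) * (6)
                   = -2.0000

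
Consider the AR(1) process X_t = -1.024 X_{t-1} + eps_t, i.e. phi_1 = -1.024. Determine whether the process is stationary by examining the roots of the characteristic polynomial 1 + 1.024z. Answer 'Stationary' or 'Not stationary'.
\text{Not stationary}

The AR(p) characteristic polynomial is P(z) = 1 + 1.024z.
Stationarity requires all roots to lie outside the unit circle, i.e. |z| > 1 for every root.
This is linear in z: 1 + (1.024) z = 0  =>  z = -1/(1.024) = -0.976562,  |z| = 0.976562.
Moduli of all roots: 0.9766.
All moduli strictly greater than 1? No.
Verdict: Not stationary.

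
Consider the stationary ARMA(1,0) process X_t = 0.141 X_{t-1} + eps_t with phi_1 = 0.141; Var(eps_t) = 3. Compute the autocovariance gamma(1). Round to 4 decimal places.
\gamma(1) = 0.4316

Multiply the model equation by X_{t-k} and take expectations. With theta_0 = psi_0 = 1 and psi_j the MA(infinity) weights, this gives
  gamma(k) - sum_i phi_i gamma(k-i) = c_k,
  c_k = sigma^2 * sum_{j=k..q} theta_j psi_{j-k}   (c_k = 0 for k > q),
using gamma(-m) = gamma(m).
Pure AR (q = 0): c_0 = sigma^2 = 3, c_k = 0 for k >= 1.
Equations for k = 0 and k = 1 (AR order 1):
  gamma(0) = phi_1 gamma(1) + c_0
  gamma(1) = phi_1 gamma(0) + c_1
Substituting the second into the first: gamma(0) (1 - phi_1^2) = c_0 + phi_1 c_1, so
  gamma(0) = c_0 / (1 - phi_1^2) = 3 / (1 - (0.141)^2) = 3 / 0.980119 = 3.060853.
  gamma(1) = phi_1 gamma(0) = (0.141)(3.060853) = 0.43158.
Therefore gamma(1) = 0.4316 (to 4 decimal places).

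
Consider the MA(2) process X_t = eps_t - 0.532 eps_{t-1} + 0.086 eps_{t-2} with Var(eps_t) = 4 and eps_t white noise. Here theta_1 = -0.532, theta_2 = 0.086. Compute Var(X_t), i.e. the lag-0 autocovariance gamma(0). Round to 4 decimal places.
\gamma(0) = 5.1617

For an MA(q) process X_t = eps_t + sum_i theta_i eps_{t-i} with
Var(eps_t) = sigma^2, the variance is
  gamma(0) = sigma^2 * (1 + sum_i theta_i^2).
  sum_i theta_i^2 = (-0.532)^2 + (0.086)^2 = 0.283024 + 0.007396 = 0.29042.
  gamma(0) = 4 * (1 + 0.29042) = 4 * 1.29042 = 5.16168, which rounds to 5.1617.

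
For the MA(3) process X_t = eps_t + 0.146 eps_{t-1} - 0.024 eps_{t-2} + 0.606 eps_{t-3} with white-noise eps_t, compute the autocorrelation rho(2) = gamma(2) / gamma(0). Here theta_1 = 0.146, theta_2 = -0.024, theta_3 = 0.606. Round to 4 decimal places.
\rho(2) = 0.0464

For an MA(q) process with theta_0 = 1, the autocovariance is
  gamma(k) = sigma^2 * sum_{i=0..q-k} theta_i * theta_{i+k},
and rho(k) = gamma(k) / gamma(0). Sigma^2 cancels.
  numerator   = (1)*(-0.024) + (0.146)*(0.606) = 0.064476.
  denominator = (1)^2 + (0.146)^2 + (-0.024)^2 + (0.606)^2 = 1.389128.
  rho(2) = 0.064476 / 1.389128 = 0.0464.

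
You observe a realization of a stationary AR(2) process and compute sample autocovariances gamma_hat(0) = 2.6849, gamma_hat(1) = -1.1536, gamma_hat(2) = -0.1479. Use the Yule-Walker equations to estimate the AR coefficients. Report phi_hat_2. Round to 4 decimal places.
\hat\phi_{2} = -0.2940

The Yule-Walker equations for an AR(p) process read, in matrix form,
  Gamma_p phi = r_p,   with   (Gamma_p)_{ij} = gamma(|i - j|),
                       (r_p)_i = gamma(i),   i,j = 1..p.
Substitute the sample gammas (Toeplitz matrix and right-hand side of size 2):
  Gamma_p = [[2.6849, -1.1536], [-1.1536, 2.6849]]
  r_p     = [-1.1536, -0.1479]
Written out:
  2.6849 phi_1 - 1.1536 phi_2 = -1.1536
  -1.1536 phi_1 + 2.6849 phi_2 = -0.1479
Solve by Cramer's rule:
  det = gamma(0)^2 - gamma(1)^2 = (2.6849)^2 - (-1.1536)^2 = 7.20868801 - 1.33079296 = 5.87789505
  phi_hat_1 = [gamma(1) gamma(0) - gamma(1) gamma(2)] / det = [(-1.1536)(2.6849) - (-1.1536)(-0.1479)] / 5.87789505 = -3.26791808 / 5.87789505 = -0.556
  phi_hat_2 = [gamma(0) gamma(2) - gamma(1)^2] / det = [(2.6849)(-0.1479) - (-1.1536)^2] / 5.87789505 = -1.72788967 / 5.87789505 = -0.294
So phi_hat = [-0.5560, -0.2940].
Therefore phi_hat_2 = -0.2940.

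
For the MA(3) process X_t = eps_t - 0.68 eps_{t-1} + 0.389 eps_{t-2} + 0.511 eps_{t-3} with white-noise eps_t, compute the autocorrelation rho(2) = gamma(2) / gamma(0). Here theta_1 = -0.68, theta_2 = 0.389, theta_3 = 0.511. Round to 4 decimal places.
\rho(2) = 0.0221

For an MA(q) process with theta_0 = 1, the autocovariance is
  gamma(k) = sigma^2 * sum_{i=0..q-k} theta_i * theta_{i+k},
and rho(k) = gamma(k) / gamma(0). Sigma^2 cancels.
  numerator   = (1)*(0.389) + (-0.68)*(0.511) = 0.04152.
  denominator = (1)^2 + (-0.68)^2 + (0.389)^2 + (0.511)^2 = 1.874842.
  rho(2) = 0.04152 / 1.874842 = 0.0221.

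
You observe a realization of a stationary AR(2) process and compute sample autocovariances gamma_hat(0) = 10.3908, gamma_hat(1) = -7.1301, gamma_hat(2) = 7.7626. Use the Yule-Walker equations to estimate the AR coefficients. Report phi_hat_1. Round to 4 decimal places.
\hat\phi_{1} = -0.3280

The Yule-Walker equations for an AR(p) process read, in matrix form,
  Gamma_p phi = r_p,   with   (Gamma_p)_{ij} = gamma(|i - j|),
                       (r_p)_i = gamma(i),   i,j = 1..p.
Substitute the sample gammas (Toeplitz matrix and right-hand side of size 2):
  Gamma_p = [[10.3908, -7.1301], [-7.1301, 10.3908]]
  r_p     = [-7.1301, 7.7626]
Written out:
  10.3908 phi_1 - 7.1301 phi_2 = -7.1301
  -7.1301 phi_1 + 10.3908 phi_2 = 7.7626
Solve by Cramer's rule:
  det = gamma(0)^2 - gamma(1)^2 = (10.3908)^2 - (-7.1301)^2 = 107.96872464 - 50.83832601 = 57.13039863
  phi_hat_1 = [gamma(1) gamma(0) - gamma(1) gamma(2)] / det = [(-7.1301)(10.3908) - (-7.1301)(7.7626)] / 57.13039863 = -18.73932882 / 57.13039863 = -0.328
  phi_hat_2 = [gamma(0) gamma(2) - gamma(1)^2] / det = [(10.3908)(7.7626) - (-7.1301)^2] / 57.13039863 = 29.82129807 / 57.13039863 = 0.522
So phi_hat = [-0.3280, 0.5220].
Therefore phi_hat_1 = -0.3280.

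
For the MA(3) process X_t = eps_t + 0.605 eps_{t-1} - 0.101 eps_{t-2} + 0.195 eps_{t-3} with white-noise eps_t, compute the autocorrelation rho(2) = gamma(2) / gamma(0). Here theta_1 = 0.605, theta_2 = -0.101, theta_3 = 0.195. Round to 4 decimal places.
\rho(2) = 0.0120

For an MA(q) process with theta_0 = 1, the autocovariance is
  gamma(k) = sigma^2 * sum_{i=0..q-k} theta_i * theta_{i+k},
and rho(k) = gamma(k) / gamma(0). Sigma^2 cancels.
  numerator   = (1)*(-0.101) + (0.605)*(0.195) = 0.016975.
  denominator = (1)^2 + (0.605)^2 + (-0.101)^2 + (0.195)^2 = 1.414251.
  rho(2) = 0.016975 / 1.414251 = 0.0120.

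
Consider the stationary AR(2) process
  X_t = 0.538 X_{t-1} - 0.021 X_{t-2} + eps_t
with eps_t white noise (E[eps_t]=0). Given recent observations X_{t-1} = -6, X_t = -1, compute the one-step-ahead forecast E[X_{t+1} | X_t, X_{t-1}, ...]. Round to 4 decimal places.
E[X_{t+1} \mid \mathcal F_t] = -0.4120

For an AR(p) model X_t = c + sum_i phi_i X_{t-i} + eps_t, the
one-step-ahead conditional mean is
  E[X_{t+1} | X_t, ...] = c + sum_i phi_i X_{t+1-i}.
Substitute known values:
  E[X_{t+1} | ...] = (0.538) * (-1) + (-0.021) * (-6)
                   = -0.4120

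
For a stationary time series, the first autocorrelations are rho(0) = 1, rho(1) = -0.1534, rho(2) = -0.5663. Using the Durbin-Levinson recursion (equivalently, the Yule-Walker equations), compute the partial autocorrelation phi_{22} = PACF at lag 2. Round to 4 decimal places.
\phi_{22} = -0.6040

The PACF at lag k is phi_{kk}, the last component of the solution
to the Yule-Walker system G_k phi = r_k where
  (G_k)_{ij} = rho(|i - j|), (r_k)_i = rho(i), i,j = 1..k.
Equivalently, Durbin-Levinson gives phi_{kk} iteratively:
  phi_{11} = rho(1)
  phi_{kk} = [rho(k) - sum_{j=1..k-1} phi_{k-1,j} rho(k-j)]
            / [1 - sum_{j=1..k-1} phi_{k-1,j} rho(j)],
  phi_{k,j} = phi_{k-1,j} - phi_{kk} phi_{k-1,k-j},  j = 1..k-1.
Step k = 1:
  phi_11 = rho(1) = -0.1534.
Step k = 2:
  phi_22 = [rho(2) - phi_11 rho(1)] / [1 - phi_11 rho(1)] = [-0.5663 - (-0.1534)(-0.1534)] / [1 - (-0.1534)(-0.1534)]
         = -0.58983156 / 0.97646844 = -0.604.
Therefore phi_{22} = -0.6040.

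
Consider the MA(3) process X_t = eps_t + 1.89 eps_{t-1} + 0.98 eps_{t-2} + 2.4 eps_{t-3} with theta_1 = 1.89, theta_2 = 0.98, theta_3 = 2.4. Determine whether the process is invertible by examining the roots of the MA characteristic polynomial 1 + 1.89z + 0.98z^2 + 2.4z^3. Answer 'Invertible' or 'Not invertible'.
\text{Not invertible}

The MA(q) characteristic polynomial is P(z) = 1 + 1.89z + 0.98z^2 + 2.4z^3.
Invertibility requires all roots to lie outside the unit circle, i.e. |z| > 1 for every root.
Degree 3: look for a simple real root z0 first, then factor out (1 - z/z0) and solve the remaining quadratic.
Testing z0 = -0.5: P(-0.5) = 1 + (1.89)(-0.5) + (0.98)(-0.5)^2 + (2.4)(-0.5)^3
  = 1 + (-0.945) + (0.245) + (-0.3) = 0.  So z_0 = -0.5 is a root, |z_0| = 0.5.
Divide out the factor (1 + 2 z) = (1 - z/z0) (since 1/z0 = -2):
  P(z) = (1 + 2 z)(1 + (-0.11) z + (1.2) z^2)
  [check: z-coef -0.11 - (-2) = 1.89; z^2-coef 1.2 - (-2)(-0.11) = 0.98; z^3-coef -(-2)(1.2) = 2.4.]
Remaining roots from the quadratic factor 1 + (-0.11) z + (1.2) z^2:
  Set 1 + (-0.11) z + (1.2) z^2 = 0, i.e. a z^2 + b z + c = 0 with a = 1.2, b = -0.11, c = 1.
  Discriminant D = b^2 - 4ac = (-0.11)^2 - 4*(1.2)*1 = 0.0121 - (4.8) = -4.7879.
  D < 0, so the roots are the complex-conjugate pair z = (-b +/- i sqrt(-D)) / (2a) = 0.0458 +/- 0.9117i.
  For a conjugate pair |z|^2 = z * conj(z) = (product of roots) = c/a = 1/(1.2) = 0.833333, so |z| = sqrt(0.833333) = 0.9129 for both roots.
Moduli of all roots: 0.5000, 0.9129, 0.9129.
All moduli strictly greater than 1? No.
Verdict: Not invertible.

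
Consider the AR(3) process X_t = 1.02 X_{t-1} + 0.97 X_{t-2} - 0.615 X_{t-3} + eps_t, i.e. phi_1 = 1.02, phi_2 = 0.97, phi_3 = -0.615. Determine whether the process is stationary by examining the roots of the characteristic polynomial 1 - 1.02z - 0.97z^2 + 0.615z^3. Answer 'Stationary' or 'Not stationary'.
\text{Not stationary}

The AR(p) characteristic polynomial is P(z) = 1 - 1.02z - 0.97z^2 + 0.615z^3.
Stationarity requires all roots to lie outside the unit circle, i.e. |z| > 1 for every root.
Degree 3: look for a simple real root z0 first, then factor out (1 - z/z0) and solve the remaining quadratic.
Testing z0 = 2: P(2) = 1 + (-1.02)(2) + (-0.97)(2)^2 + (0.615)(2)^3
  = 1 + (-2.04) + (-3.88) + (4.92) = 0.  So z_0 = 2 is a root, |z_0| = 2.
Divide out the factor (1 - 0.5 z) = (1 - z/z0) (since 1/z0 = 0.5):
  P(z) = (1 - 0.5 z)(1 + (-0.52) z + (-1.23) z^2)
  [check: z-coef -0.52 - (0.5) = -1.02; z^2-coef -1.23 - (0.5)(-0.52) = -0.97; z^3-coef -(0.5)(-1.23) = 0.615.]
Remaining roots from the quadratic factor 1 + (-0.52) z + (-1.23) z^2:
  Set 1 + (-0.52) z + (-1.23) z^2 = 0, i.e. a z^2 + b z + c = 0 with a = -1.23, b = -0.52, c = 1.
  Discriminant D = b^2 - 4ac = (-0.52)^2 - 4*(-1.23)*1 = 0.2704 - (-4.92) = 5.1904.
  D >= 0, so the roots are real: z = (-b +/- sqrt(D)) / (2a) = (0.52 +/- 2.278245) / (-2.46).
    z_1 = (0.52 + 2.278245) / (-2.46) = -1.1375,   |z_1| = 1.1375.
    z_2 = (0.52 - 2.278245) / (-2.46) = 0.7147,   |z_2| = 0.7147.
Moduli of all roots: 2.0000, 1.1375, 0.7147.
All moduli strictly greater than 1? No.
Verdict: Not stationary.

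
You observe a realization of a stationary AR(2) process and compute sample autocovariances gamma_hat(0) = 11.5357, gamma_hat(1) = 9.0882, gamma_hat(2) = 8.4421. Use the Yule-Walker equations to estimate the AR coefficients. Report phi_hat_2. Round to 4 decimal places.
\hat\phi_{2} = 0.2930

The Yule-Walker equations for an AR(p) process read, in matrix form,
  Gamma_p phi = r_p,   with   (Gamma_p)_{ij} = gamma(|i - j|),
                       (r_p)_i = gamma(i),   i,j = 1..p.
Substitute the sample gammas (Toeplitz matrix and right-hand side of size 2):
  Gamma_p = [[11.5357, 9.0882], [9.0882, 11.5357]]
  r_p     = [9.0882, 8.4421]
Written out:
  11.5357 phi_1 + 9.0882 phi_2 = 9.0882
  9.0882 phi_1 + 11.5357 phi_2 = 8.4421
Solve by Cramer's rule:
  det = gamma(0)^2 - gamma(1)^2 = (11.5357)^2 - (9.0882)^2 = 133.07237449 - 82.59537924 = 50.47699525
  phi_hat_1 = [gamma(1) gamma(0) - gamma(1) gamma(2)] / det = [(9.0882)(11.5357) - (9.0882)(8.4421)] / 50.47699525 = 28.11525552 / 50.47699525 = 0.557
  phi_hat_2 = [gamma(0) gamma(2) - gamma(1)^2] / det = [(11.5357)(8.4421) - (9.0882)^2] / 50.47699525 = 14.79015373 / 50.47699525 = 0.293
So phi_hat = [0.5570, 0.2930].
Therefore phi_hat_2 = 0.2930.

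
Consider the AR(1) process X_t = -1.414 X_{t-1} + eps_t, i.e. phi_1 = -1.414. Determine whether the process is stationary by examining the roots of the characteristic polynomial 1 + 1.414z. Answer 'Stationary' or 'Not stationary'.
\text{Not stationary}

The AR(p) characteristic polynomial is P(z) = 1 + 1.414z.
Stationarity requires all roots to lie outside the unit circle, i.e. |z| > 1 for every root.
This is linear in z: 1 + (1.414) z = 0  =>  z = -1/(1.414) = -0.707214,  |z| = 0.707214.
Moduli of all roots: 0.7072.
All moduli strictly greater than 1? No.
Verdict: Not stationary.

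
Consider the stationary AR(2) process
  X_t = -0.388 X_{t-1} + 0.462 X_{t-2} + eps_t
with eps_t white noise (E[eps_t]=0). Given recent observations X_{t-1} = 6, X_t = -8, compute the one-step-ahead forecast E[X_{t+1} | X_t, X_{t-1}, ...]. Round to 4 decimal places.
E[X_{t+1} \mid \mathcal F_t] = 5.8760

For an AR(p) model X_t = c + sum_i phi_i X_{t-i} + eps_t, the
one-step-ahead conditional mean is
  E[X_{t+1} | X_t, ...] = c + sum_i phi_i X_{t+1-i}.
Substitute known values:
  E[X_{t+1} | ...] = (-0.388) * (-8) + (0.462) * (6)
                   = 5.8760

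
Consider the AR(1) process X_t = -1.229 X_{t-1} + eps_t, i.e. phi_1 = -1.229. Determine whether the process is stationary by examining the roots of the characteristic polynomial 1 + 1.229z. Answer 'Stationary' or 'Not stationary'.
\text{Not stationary}

The AR(p) characteristic polynomial is P(z) = 1 + 1.229z.
Stationarity requires all roots to lie outside the unit circle, i.e. |z| > 1 for every root.
This is linear in z: 1 + (1.229) z = 0  =>  z = -1/(1.229) = -0.81367,  |z| = 0.81367.
Moduli of all roots: 0.8137.
All moduli strictly greater than 1? No.
Verdict: Not stationary.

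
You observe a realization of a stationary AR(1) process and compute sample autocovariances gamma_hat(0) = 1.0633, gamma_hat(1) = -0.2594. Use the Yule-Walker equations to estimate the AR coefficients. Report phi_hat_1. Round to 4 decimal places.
\hat\phi_{1} = -0.2440

The Yule-Walker equations for an AR(p) process read, in matrix form,
  Gamma_p phi = r_p,   with   (Gamma_p)_{ij} = gamma(|i - j|),
                       (r_p)_i = gamma(i),   i,j = 1..p.
Substitute the sample gammas (Toeplitz matrix and right-hand side of size 1):
  Gamma_p = [[1.0633]]
  r_p     = [-0.2594]
With p = 1 this is the single equation gamma(0) phi_1 = gamma(1):
  phi_hat_1 = gamma(1) / gamma(0) = -0.2594 / 1.0633 = -0.2440.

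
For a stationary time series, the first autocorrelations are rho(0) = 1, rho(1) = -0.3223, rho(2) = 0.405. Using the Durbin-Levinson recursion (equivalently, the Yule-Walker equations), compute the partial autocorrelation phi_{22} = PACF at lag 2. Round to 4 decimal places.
\phi_{22} = 0.3360

The PACF at lag k is phi_{kk}, the last component of the solution
to the Yule-Walker system G_k phi = r_k where
  (G_k)_{ij} = rho(|i - j|), (r_k)_i = rho(i), i,j = 1..k.
Equivalently, Durbin-Levinson gives phi_{kk} iteratively:
  phi_{11} = rho(1)
  phi_{kk} = [rho(k) - sum_{j=1..k-1} phi_{k-1,j} rho(k-j)]
            / [1 - sum_{j=1..k-1} phi_{k-1,j} rho(j)],
  phi_{k,j} = phi_{k-1,j} - phi_{kk} phi_{k-1,k-j},  j = 1..k-1.
Step k = 1:
  phi_11 = rho(1) = -0.3223.
Step k = 2:
  phi_22 = [rho(2) - phi_11 rho(1)] / [1 - phi_11 rho(1)] = [0.405 - (-0.3223)(-0.3223)] / [1 - (-0.3223)(-0.3223)]
         = 0.30112271 / 0.89612271 = 0.336.
Therefore phi_{22} = 0.3360.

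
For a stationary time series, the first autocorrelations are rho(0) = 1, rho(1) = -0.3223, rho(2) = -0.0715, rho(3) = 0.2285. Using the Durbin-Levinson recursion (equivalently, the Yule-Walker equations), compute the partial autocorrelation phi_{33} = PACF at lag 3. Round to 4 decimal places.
\phi_{33} = 0.1600

The PACF at lag k is phi_{kk}, the last component of the solution
to the Yule-Walker system G_k phi = r_k where
  (G_k)_{ij} = rho(|i - j|), (r_k)_i = rho(i), i,j = 1..k.
Equivalently, Durbin-Levinson gives phi_{kk} iteratively:
  phi_{11} = rho(1)
  phi_{kk} = [rho(k) - sum_{j=1..k-1} phi_{k-1,j} rho(k-j)]
            / [1 - sum_{j=1..k-1} phi_{k-1,j} rho(j)],
  phi_{k,j} = phi_{k-1,j} - phi_{kk} phi_{k-1,k-j},  j = 1..k-1.
Step k = 1:
  phi_11 = rho(1) = -0.3223.
Step k = 2:
  phi_22 = [rho(2) - phi_11 rho(1)] / [1 - phi_11 rho(1)] = [-0.0715 - (-0.3223)(-0.3223)] / [1 - (-0.3223)(-0.3223)]
         = -0.17537729 / 0.89612271 = -0.195707.
  Update: phi_21 = phi_11 - phi_22 phi_11 = -0.3223 - (-0.195707)(-0.3223) = -0.385376.
Step k = 3:
  phi_33 = [rho(3) - phi_21 rho(2) - phi_22 rho(1)] / [1 - phi_21 rho(1) - phi_22 rho(2)]
    numerator   = 0.2285 - (-0.385376)(-0.0715) - (-0.195707)(-0.3223) = 0.1378693
    denominator = 1 - (-0.385376)(-0.3223) - (-0.195707)(-0.0715) = 0.86180019
  phi_33 = 0.1378693 / 0.86180019 = 0.16.
Therefore phi_{33} = 0.1600.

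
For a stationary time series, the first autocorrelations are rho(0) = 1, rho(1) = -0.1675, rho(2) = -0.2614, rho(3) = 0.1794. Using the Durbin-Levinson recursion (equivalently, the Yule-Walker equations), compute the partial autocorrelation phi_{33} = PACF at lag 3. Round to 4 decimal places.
\phi_{33} = 0.0821

The PACF at lag k is phi_{kk}, the last component of the solution
to the Yule-Walker system G_k phi = r_k where
  (G_k)_{ij} = rho(|i - j|), (r_k)_i = rho(i), i,j = 1..k.
Equivalently, Durbin-Levinson gives phi_{kk} iteratively:
  phi_{11} = rho(1)
  phi_{kk} = [rho(k) - sum_{j=1..k-1} phi_{k-1,j} rho(k-j)]
            / [1 - sum_{j=1..k-1} phi_{k-1,j} rho(j)],
  phi_{k,j} = phi_{k-1,j} - phi_{kk} phi_{k-1,k-j},  j = 1..k-1.
Step k = 1:
  phi_11 = rho(1) = -0.1675.
Step k = 2:
  phi_22 = [rho(2) - phi_11 rho(1)] / [1 - phi_11 rho(1)] = [-0.2614 - (-0.1675)(-0.1675)] / [1 - (-0.1675)(-0.1675)]
         = -0.28945625 / 0.97194375 = -0.297812.
  Update: phi_21 = phi_11 - phi_22 phi_11 = -0.1675 - (-0.297812)(-0.1675) = -0.217383.
Step k = 3:
  phi_33 = [rho(3) - phi_21 rho(2) - phi_22 rho(1)] / [1 - phi_21 rho(1) - phi_22 rho(2)]
    numerator   = 0.1794 - (-0.217383)(-0.2614) - (-0.297812)(-0.1675) = 0.0726925
    denominator = 1 - (-0.217383)(-0.1675) - (-0.297812)(-0.2614) = 0.88574028
  phi_33 = 0.0726925 / 0.88574028 = 0.0821.
Therefore phi_{33} = 0.0821.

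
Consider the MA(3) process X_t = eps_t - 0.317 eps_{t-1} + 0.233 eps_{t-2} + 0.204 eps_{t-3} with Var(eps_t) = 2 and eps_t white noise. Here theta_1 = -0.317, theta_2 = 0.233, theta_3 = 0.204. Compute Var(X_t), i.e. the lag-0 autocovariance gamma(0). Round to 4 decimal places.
\gamma(0) = 2.3928

For an MA(q) process X_t = eps_t + sum_i theta_i eps_{t-i} with
Var(eps_t) = sigma^2, the variance is
  gamma(0) = sigma^2 * (1 + sum_i theta_i^2).
  sum_i theta_i^2 = (-0.317)^2 + (0.233)^2 + (0.204)^2 = 0.100489 + 0.054289 + 0.041616 = 0.196394.
  gamma(0) = 2 * (1 + 0.196394) = 2 * 1.196394 = 2.392788, which rounds to 2.3928.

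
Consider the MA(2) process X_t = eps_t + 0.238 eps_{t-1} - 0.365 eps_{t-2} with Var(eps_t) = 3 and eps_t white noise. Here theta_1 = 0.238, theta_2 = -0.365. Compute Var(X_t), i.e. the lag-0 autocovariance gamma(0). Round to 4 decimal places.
\gamma(0) = 3.5696

For an MA(q) process X_t = eps_t + sum_i theta_i eps_{t-i} with
Var(eps_t) = sigma^2, the variance is
  gamma(0) = sigma^2 * (1 + sum_i theta_i^2).
  sum_i theta_i^2 = (0.238)^2 + (-0.365)^2 = 0.056644 + 0.133225 = 0.189869.
  gamma(0) = 3 * (1 + 0.189869) = 3 * 1.189869 = 3.569607, which rounds to 3.5696.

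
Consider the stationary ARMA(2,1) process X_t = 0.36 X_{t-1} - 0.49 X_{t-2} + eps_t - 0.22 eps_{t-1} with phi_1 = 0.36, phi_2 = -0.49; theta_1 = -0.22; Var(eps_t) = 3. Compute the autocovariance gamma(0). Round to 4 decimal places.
\gamma(0) = 3.9498

Multiply the model equation by X_{t-k} and take expectations. With theta_0 = psi_0 = 1 and psi_j the MA(infinity) weights, this gives
  gamma(k) - sum_i phi_i gamma(k-i) = c_k,
  c_k = sigma^2 * sum_{j=k..q} theta_j psi_{j-k}   (c_k = 0 for k > q),
using gamma(-m) = gamma(m).
psi-weights needed (psi_j = theta_j + sum_i phi_i psi_{j-i}):
  psi_1 = theta_1 + phi_1 = -0.22 + (0.36) = 0.14
Right-hand sides:
  c_0 = sigma^2 (1 + theta_1 psi_1) = 3 * (1 + (-0.22)(0.14)) = 3 * 0.9692 = 2.9076
  c_1 = sigma^2 theta_1 = 3 * (-0.22) = -0.66
  c_2 = 0
Equations for k = 0, 1, 2 (AR order 2, c_2 = 0):
  (E0) gamma(0) = phi_1 gamma(1) + phi_2 gamma(2) + c_0
  (E1) gamma(1) = phi_1 gamma(0) + phi_2 gamma(1) + c_1
  (E2) gamma(2) = phi_1 gamma(1) + phi_2 gamma(0)
From (E1): gamma(1) = A gamma(0) + B with
  A = phi_1 / (1 - phi_2) = 0.36 / 1.49 = 0.241611,   B = c_1 / (1 - phi_2) = -0.66 / 1.49 = -0.442953.
Insert (E2) into (E0): gamma(0) (1 - phi_2^2) = phi_1 (1 + phi_2) gamma(1) + c_0.
  phi_1 (1 + phi_2) = (0.36)(0.51) = 0.1836,   1 - phi_2^2 = 0.7599.
Replace gamma(1) by A gamma(0) + B and collect gamma(0):
  gamma(0) [0.7599 - (0.1836)(0.241611)] = (0.1836)(-0.442953) + 2.9076
  gamma(0) * 0.71554 = 2.826274
  gamma(0) = 2.826274 / 0.71554 = 3.949846.
Therefore gamma(0) = 3.9498 (to 4 decimal places).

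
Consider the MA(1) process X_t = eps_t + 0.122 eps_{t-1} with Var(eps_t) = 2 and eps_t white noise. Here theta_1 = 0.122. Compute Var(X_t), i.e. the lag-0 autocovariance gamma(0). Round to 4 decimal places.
\gamma(0) = 2.0298

For an MA(q) process X_t = eps_t + sum_i theta_i eps_{t-i} with
Var(eps_t) = sigma^2, the variance is
  gamma(0) = sigma^2 * (1 + sum_i theta_i^2).
  sum_i theta_i^2 = (0.122)^2 = 0.014884.
  gamma(0) = 2 * (1 + 0.014884) = 2 * 1.014884 = 2.029768, which rounds to 2.0298.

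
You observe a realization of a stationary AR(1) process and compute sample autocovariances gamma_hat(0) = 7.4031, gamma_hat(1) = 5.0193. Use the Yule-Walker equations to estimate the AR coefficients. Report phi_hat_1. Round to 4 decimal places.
\hat\phi_{1} = 0.6780

The Yule-Walker equations for an AR(p) process read, in matrix form,
  Gamma_p phi = r_p,   with   (Gamma_p)_{ij} = gamma(|i - j|),
                       (r_p)_i = gamma(i),   i,j = 1..p.
Substitute the sample gammas (Toeplitz matrix and right-hand side of size 1):
  Gamma_p = [[7.4031]]
  r_p     = [5.0193]
With p = 1 this is the single equation gamma(0) phi_1 = gamma(1):
  phi_hat_1 = gamma(1) / gamma(0) = 5.0193 / 7.4031 = 0.6780.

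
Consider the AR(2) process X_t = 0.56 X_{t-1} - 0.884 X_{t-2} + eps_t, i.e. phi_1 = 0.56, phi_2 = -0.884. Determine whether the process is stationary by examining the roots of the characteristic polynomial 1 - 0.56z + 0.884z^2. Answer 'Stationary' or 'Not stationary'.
\text{Stationary}

The AR(p) characteristic polynomial is P(z) = 1 - 0.56z + 0.884z^2.
Stationarity requires all roots to lie outside the unit circle, i.e. |z| > 1 for every root.
Set 1 + (-0.56) z + (0.884) z^2 = 0, i.e. a z^2 + b z + c = 0 with a = 0.884, b = -0.56, c = 1.
Discriminant D = b^2 - 4ac = (-0.56)^2 - 4*(0.884)*1 = 0.3136 - (3.536) = -3.2224.
D < 0, so the roots are the complex-conjugate pair z = (-b +/- i sqrt(-D)) / (2a) = 0.3167 +/- 1.0153i.
For a conjugate pair |z|^2 = z * conj(z) = (product of roots) = c/a = 1/(0.884) = 1.131222, so |z| = sqrt(1.131222) = 1.0636 for both roots.
Moduli of all roots: 1.0636, 1.0636.
All moduli strictly greater than 1? Yes.
Verdict: Stationary.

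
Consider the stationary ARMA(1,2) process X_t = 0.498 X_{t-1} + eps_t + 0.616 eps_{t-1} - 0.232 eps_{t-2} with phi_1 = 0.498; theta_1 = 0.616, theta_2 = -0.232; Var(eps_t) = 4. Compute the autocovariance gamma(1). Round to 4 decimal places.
\gamma(1) = 6.1702

Multiply the model equation by X_{t-k} and take expectations. With theta_0 = psi_0 = 1 and psi_j the MA(infinity) weights, this gives
  gamma(k) - sum_i phi_i gamma(k-i) = c_k,
  c_k = sigma^2 * sum_{j=k..q} theta_j psi_{j-k}   (c_k = 0 for k > q),
using gamma(-m) = gamma(m).
psi-weights needed (psi_j = theta_j + sum_i phi_i psi_{j-i}):
  psi_1 = theta_1 + phi_1 = 0.616 + (0.498) = 1.114
  psi_2 = theta_2 + phi_1 psi_1 = -0.232 + (0.498)(1.114) = 0.322772
Right-hand sides:
  c_0 = sigma^2 (1 + theta_1 psi_1 + theta_2 psi_2) = 4 * (1 + (0.616)(1.114) + (-0.232)(0.322772)) = 4 * 1.611341 = 6.445364
  c_1 = sigma^2 (theta_1 + theta_2 psi_1) = 4 * (0.616 + (-0.232)(1.114)) = 1.430208
  c_2 = sigma^2 theta_2 = 4 * (-0.232) = -0.928
Equations for k = 0 and k = 1 (AR order 1):
  gamma(0) = phi_1 gamma(1) + c_0
  gamma(1) = phi_1 gamma(0) + c_1
Substituting the second into the first: gamma(0) (1 - phi_1^2) = c_0 + phi_1 c_1, so
  gamma(0) = (c_0 + phi_1 c_1) / (1 - phi_1^2) = (6.445364 + (0.498)(1.430208)) / (1 - (0.498)^2) = 7.157607 / 0.751996 = 9.518145.
  gamma(1) = phi_1 gamma(0) + c_1 = (0.498)(9.518145) + (1.430208) = 6.170244.
Therefore gamma(1) = 6.1702 (to 4 decimal places).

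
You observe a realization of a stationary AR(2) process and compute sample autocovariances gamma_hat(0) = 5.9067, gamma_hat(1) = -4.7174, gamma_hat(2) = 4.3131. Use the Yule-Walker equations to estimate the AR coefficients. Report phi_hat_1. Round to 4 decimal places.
\hat\phi_{1} = -0.5950

The Yule-Walker equations for an AR(p) process read, in matrix form,
  Gamma_p phi = r_p,   with   (Gamma_p)_{ij} = gamma(|i - j|),
                       (r_p)_i = gamma(i),   i,j = 1..p.
Substitute the sample gammas (Toeplitz matrix and right-hand side of size 2):
  Gamma_p = [[5.9067, -4.7174], [-4.7174, 5.9067]]
  r_p     = [-4.7174, 4.3131]
Written out:
  5.9067 phi_1 - 4.7174 phi_2 = -4.7174
  -4.7174 phi_1 + 5.9067 phi_2 = 4.3131
Solve by Cramer's rule:
  det = gamma(0)^2 - gamma(1)^2 = (5.9067)^2 - (-4.7174)^2 = 34.88910489 - 22.25386276 = 12.63524213
  phi_hat_1 = [gamma(1) gamma(0) - gamma(1) gamma(2)] / det = [(-4.7174)(5.9067) - (-4.7174)(4.3131)] / 12.63524213 = -7.51764864 / 12.63524213 = -0.595
  phi_hat_2 = [gamma(0) gamma(2) - gamma(1)^2] / det = [(5.9067)(4.3131) - (-4.7174)^2] / 12.63524213 = 3.22232501 / 12.63524213 = 0.255
So phi_hat = [-0.5950, 0.2550].
Therefore phi_hat_1 = -0.5950.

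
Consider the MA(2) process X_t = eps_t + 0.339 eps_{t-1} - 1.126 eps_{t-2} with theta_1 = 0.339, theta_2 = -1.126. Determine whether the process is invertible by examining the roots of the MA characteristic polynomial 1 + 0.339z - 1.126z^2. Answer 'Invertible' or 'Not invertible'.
\text{Not invertible}

The MA(q) characteristic polynomial is P(z) = 1 + 0.339z - 1.126z^2.
Invertibility requires all roots to lie outside the unit circle, i.e. |z| > 1 for every root.
Set 1 + (0.339) z + (-1.126) z^2 = 0, i.e. a z^2 + b z + c = 0 with a = -1.126, b = 0.339, c = 1.
Discriminant D = b^2 - 4ac = (0.339)^2 - 4*(-1.126)*1 = 0.114921 - (-4.504) = 4.618921.
D >= 0, so the roots are real: z = (-b +/- sqrt(D)) / (2a) = (-0.339 +/- 2.149168) / (-2.252).
  z_1 = (-0.339 + 2.149168) / (-2.252) = -0.8038,   |z_1| = 0.8038.
  z_2 = (-0.339 - 2.149168) / (-2.252) = 1.1049,   |z_2| = 1.1049.
Moduli of all roots: 0.8038, 1.1049.
All moduli strictly greater than 1? No.
Verdict: Not invertible.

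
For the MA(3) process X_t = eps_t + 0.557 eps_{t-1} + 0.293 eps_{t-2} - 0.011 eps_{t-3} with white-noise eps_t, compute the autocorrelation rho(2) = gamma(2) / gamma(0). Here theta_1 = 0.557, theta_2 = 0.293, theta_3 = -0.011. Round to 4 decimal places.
\rho(2) = 0.2055

For an MA(q) process with theta_0 = 1, the autocovariance is
  gamma(k) = sigma^2 * sum_{i=0..q-k} theta_i * theta_{i+k},
and rho(k) = gamma(k) / gamma(0). Sigma^2 cancels.
  numerator   = (1)*(0.293) + (0.557)*(-0.011) = 0.286873.
  denominator = (1)^2 + (0.557)^2 + (0.293)^2 + (-0.011)^2 = 1.396219.
  rho(2) = 0.286873 / 1.396219 = 0.2055.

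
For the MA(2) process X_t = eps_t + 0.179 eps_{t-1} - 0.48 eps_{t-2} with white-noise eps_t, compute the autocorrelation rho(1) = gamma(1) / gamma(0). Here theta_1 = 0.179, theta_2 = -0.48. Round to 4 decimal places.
\rho(1) = 0.0737

For an MA(q) process with theta_0 = 1, the autocovariance is
  gamma(k) = sigma^2 * sum_{i=0..q-k} theta_i * theta_{i+k},
and rho(k) = gamma(k) / gamma(0). Sigma^2 cancels.
  numerator   = (1)*(0.179) + (0.179)*(-0.48) = 0.09308.
  denominator = (1)^2 + (0.179)^2 + (-0.48)^2 = 1.262441.
  rho(1) = 0.09308 / 1.262441 = 0.0737.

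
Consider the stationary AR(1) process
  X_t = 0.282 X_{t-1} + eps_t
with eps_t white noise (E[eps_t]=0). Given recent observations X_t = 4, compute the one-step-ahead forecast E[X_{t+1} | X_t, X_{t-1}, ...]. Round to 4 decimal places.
E[X_{t+1} \mid \mathcal F_t] = 1.1280

For an AR(p) model X_t = c + sum_i phi_i X_{t-i} + eps_t, the
one-step-ahead conditional mean is
  E[X_{t+1} | X_t, ...] = c + sum_i phi_i X_{t+1-i}.
Substitute known values:
  E[X_{t+1} | ...] = (0.282) * (4)
                   = 1.1280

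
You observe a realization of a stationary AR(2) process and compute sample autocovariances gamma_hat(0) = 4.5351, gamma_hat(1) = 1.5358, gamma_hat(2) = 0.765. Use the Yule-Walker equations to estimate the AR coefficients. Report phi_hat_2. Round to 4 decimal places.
\hat\phi_{2} = 0.0610

The Yule-Walker equations for an AR(p) process read, in matrix form,
  Gamma_p phi = r_p,   with   (Gamma_p)_{ij} = gamma(|i - j|),
                       (r_p)_i = gamma(i),   i,j = 1..p.
Substitute the sample gammas (Toeplitz matrix and right-hand side of size 2):
  Gamma_p = [[4.5351, 1.5358], [1.5358, 4.5351]]
  r_p     = [1.5358, 0.765]
Written out:
  4.5351 phi_1 + 1.5358 phi_2 = 1.5358
  1.5358 phi_1 + 4.5351 phi_2 = 0.765
Solve by Cramer's rule:
  det = gamma(0)^2 - gamma(1)^2 = (4.5351)^2 - (1.5358)^2 = 20.56713201 - 2.35868164 = 18.20845037
  phi_hat_1 = [gamma(1) gamma(0) - gamma(1) gamma(2)] / det = [(1.5358)(4.5351) - (1.5358)(0.765)] / 18.20845037 = 5.79011958 / 18.20845037 = 0.318
  phi_hat_2 = [gamma(0) gamma(2) - gamma(1)^2] / det = [(4.5351)(0.765) - (1.5358)^2] / 18.20845037 = 1.11066986 / 18.20845037 = 0.061
So phi_hat = [0.3180, 0.0610].
Therefore phi_hat_2 = 0.0610.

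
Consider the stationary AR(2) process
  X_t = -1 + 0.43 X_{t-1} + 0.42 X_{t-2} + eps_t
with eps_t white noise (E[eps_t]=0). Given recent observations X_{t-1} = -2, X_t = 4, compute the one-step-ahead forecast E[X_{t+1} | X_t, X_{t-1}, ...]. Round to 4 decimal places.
E[X_{t+1} \mid \mathcal F_t] = -0.1200

For an AR(p) model X_t = c + sum_i phi_i X_{t-i} + eps_t, the
one-step-ahead conditional mean is
  E[X_{t+1} | X_t, ...] = c + sum_i phi_i X_{t+1-i}.
Substitute known values:
  E[X_{t+1} | ...] = -1 + (0.43) * (4) + (0.42) * (-2)
                   = -0.1200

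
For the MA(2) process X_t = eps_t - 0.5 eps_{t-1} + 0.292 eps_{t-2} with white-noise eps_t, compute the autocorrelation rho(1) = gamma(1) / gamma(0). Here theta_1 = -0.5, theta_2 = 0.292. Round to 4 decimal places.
\rho(1) = -0.4838

For an MA(q) process with theta_0 = 1, the autocovariance is
  gamma(k) = sigma^2 * sum_{i=0..q-k} theta_i * theta_{i+k},
and rho(k) = gamma(k) / gamma(0). Sigma^2 cancels.
  numerator   = (1)*(-0.5) + (-0.5)*(0.292) = -0.646.
  denominator = (1)^2 + (-0.5)^2 + (0.292)^2 = 1.335264.
  rho(1) = -0.646 / 1.335264 = -0.4838.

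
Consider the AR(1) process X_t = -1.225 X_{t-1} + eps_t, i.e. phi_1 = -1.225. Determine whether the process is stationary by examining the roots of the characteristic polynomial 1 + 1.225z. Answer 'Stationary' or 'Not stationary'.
\text{Not stationary}

The AR(p) characteristic polynomial is P(z) = 1 + 1.225z.
Stationarity requires all roots to lie outside the unit circle, i.e. |z| > 1 for every root.
This is linear in z: 1 + (1.225) z = 0  =>  z = -1/(1.225) = -0.816327,  |z| = 0.816327.
Moduli of all roots: 0.8163.
All moduli strictly greater than 1? No.
Verdict: Not stationary.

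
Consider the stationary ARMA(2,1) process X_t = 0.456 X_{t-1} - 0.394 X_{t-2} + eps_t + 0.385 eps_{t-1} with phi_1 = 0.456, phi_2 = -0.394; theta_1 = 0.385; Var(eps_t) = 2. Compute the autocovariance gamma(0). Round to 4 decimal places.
\gamma(0) = 3.7120

Multiply the model equation by X_{t-k} and take expectations. With theta_0 = psi_0 = 1 and psi_j the MA(infinity) weights, this gives
  gamma(k) - sum_i phi_i gamma(k-i) = c_k,
  c_k = sigma^2 * sum_{j=k..q} theta_j psi_{j-k}   (c_k = 0 for k > q),
using gamma(-m) = gamma(m).
psi-weights needed (psi_j = theta_j + sum_i phi_i psi_{j-i}):
  psi_1 = theta_1 + phi_1 = 0.385 + (0.456) = 0.841
Right-hand sides:
  c_0 = sigma^2 (1 + theta_1 psi_1) = 2 * (1 + (0.385)(0.841)) = 2 * 1.323785 = 2.64757
  c_1 = sigma^2 theta_1 = 2 * (0.385) = 0.77
  c_2 = 0
Equations for k = 0, 1, 2 (AR order 2, c_2 = 0):
  (E0) gamma(0) = phi_1 gamma(1) + phi_2 gamma(2) + c_0
  (E1) gamma(1) = phi_1 gamma(0) + phi_2 gamma(1) + c_1
  (E2) gamma(2) = phi_1 gamma(1) + phi_2 gamma(0)
From (E1): gamma(1) = A gamma(0) + B with
  A = phi_1 / (1 - phi_2) = 0.456 / 1.394 = 0.327116,   B = c_1 / (1 - phi_2) = 0.77 / 1.394 = 0.552367.
Insert (E2) into (E0): gamma(0) (1 - phi_2^2) = phi_1 (1 + phi_2) gamma(1) + c_0.
  phi_1 (1 + phi_2) = (0.456)(0.606) = 0.276336,   1 - phi_2^2 = 0.844764.
Replace gamma(1) by A gamma(0) + B and collect gamma(0):
  gamma(0) [0.844764 - (0.276336)(0.327116)] = (0.276336)(0.552367) + 2.64757
  gamma(0) * 0.75437 = 2.800209
  gamma(0) = 2.800209 / 0.75437 = 3.711983.
Therefore gamma(0) = 3.7120 (to 4 decimal places).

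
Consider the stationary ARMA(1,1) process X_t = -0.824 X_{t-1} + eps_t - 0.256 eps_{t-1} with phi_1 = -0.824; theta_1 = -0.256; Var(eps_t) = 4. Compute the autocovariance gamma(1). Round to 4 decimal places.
\gamma(1) = -16.2956

Multiply the model equation by X_{t-k} and take expectations. With theta_0 = psi_0 = 1 and psi_j the MA(infinity) weights, this gives
  gamma(k) - sum_i phi_i gamma(k-i) = c_k,
  c_k = sigma^2 * sum_{j=k..q} theta_j psi_{j-k}   (c_k = 0 for k > q),
using gamma(-m) = gamma(m).
psi-weights needed (psi_j = theta_j + sum_i phi_i psi_{j-i}):
  psi_1 = theta_1 + phi_1 = -0.256 + (-0.824) = -1.08
Right-hand sides:
  c_0 = sigma^2 (1 + theta_1 psi_1) = 4 * (1 + (-0.256)(-1.08)) = 4 * 1.27648 = 5.10592
  c_1 = sigma^2 theta_1 = 4 * (-0.256) = -1.024
  c_2 = 0
Equations for k = 0 and k = 1 (AR order 1):
  gamma(0) = phi_1 gamma(1) + c_0
  gamma(1) = phi_1 gamma(0) + c_1
Substituting the second into the first: gamma(0) (1 - phi_1^2) = c_0 + phi_1 c_1, so
  gamma(0) = (c_0 + phi_1 c_1) / (1 - phi_1^2) = (5.10592 + (-0.824)(-1.024)) / (1 - (-0.824)^2) = 5.949696 / 0.321024 = 18.533493.
  gamma(1) = phi_1 gamma(0) + c_1 = (-0.824)(18.533493) + (-1.024) = -16.295598.
Therefore gamma(1) = -16.2956 (to 4 decimal places).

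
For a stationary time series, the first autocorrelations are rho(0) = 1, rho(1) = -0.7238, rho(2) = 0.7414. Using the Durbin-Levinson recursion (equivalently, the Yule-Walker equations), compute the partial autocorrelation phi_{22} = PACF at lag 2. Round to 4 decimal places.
\phi_{22} = 0.4569

The PACF at lag k is phi_{kk}, the last component of the solution
to the Yule-Walker system G_k phi = r_k where
  (G_k)_{ij} = rho(|i - j|), (r_k)_i = rho(i), i,j = 1..k.
Equivalently, Durbin-Levinson gives phi_{kk} iteratively:
  phi_{11} = rho(1)
  phi_{kk} = [rho(k) - sum_{j=1..k-1} phi_{k-1,j} rho(k-j)]
            / [1 - sum_{j=1..k-1} phi_{k-1,j} rho(j)],
  phi_{k,j} = phi_{k-1,j} - phi_{kk} phi_{k-1,k-j},  j = 1..k-1.
Step k = 1:
  phi_11 = rho(1) = -0.7238.
Step k = 2:
  phi_22 = [rho(2) - phi_11 rho(1)] / [1 - phi_11 rho(1)] = [0.7414 - (-0.7238)(-0.7238)] / [1 - (-0.7238)(-0.7238)]
         = 0.21751356 / 0.47611356 = 0.4569.
Therefore phi_{22} = 0.4569.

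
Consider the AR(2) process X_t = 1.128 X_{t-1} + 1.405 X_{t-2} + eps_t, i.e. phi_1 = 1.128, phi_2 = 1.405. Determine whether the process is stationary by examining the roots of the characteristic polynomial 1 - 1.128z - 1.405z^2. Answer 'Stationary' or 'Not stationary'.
\text{Not stationary}

The AR(p) characteristic polynomial is P(z) = 1 - 1.128z - 1.405z^2.
Stationarity requires all roots to lie outside the unit circle, i.e. |z| > 1 for every root.
Set 1 + (-1.128) z + (-1.405) z^2 = 0, i.e. a z^2 + b z + c = 0 with a = -1.405, b = -1.128, c = 1.
Discriminant D = b^2 - 4ac = (-1.128)^2 - 4*(-1.405)*1 = 1.272384 - (-5.62) = 6.892384.
D >= 0, so the roots are real: z = (-b +/- sqrt(D)) / (2a) = (1.128 +/- 2.625335) / (-2.81).
  z_1 = (1.128 + 2.625335) / (-2.81) = -1.3357,   |z_1| = 1.3357.
  z_2 = (1.128 - 2.625335) / (-2.81) = 0.5329,   |z_2| = 0.5329.
Moduli of all roots: 1.3357, 0.5329.
All moduli strictly greater than 1? No.
Verdict: Not stationary.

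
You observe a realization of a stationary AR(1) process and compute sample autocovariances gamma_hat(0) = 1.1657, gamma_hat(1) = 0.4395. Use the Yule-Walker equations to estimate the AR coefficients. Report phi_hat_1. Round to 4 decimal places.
\hat\phi_{1} = 0.3770

The Yule-Walker equations for an AR(p) process read, in matrix form,
  Gamma_p phi = r_p,   with   (Gamma_p)_{ij} = gamma(|i - j|),
                       (r_p)_i = gamma(i),   i,j = 1..p.
Substitute the sample gammas (Toeplitz matrix and right-hand side of size 1):
  Gamma_p = [[1.1657]]
  r_p     = [0.4395]
With p = 1 this is the single equation gamma(0) phi_1 = gamma(1):
  phi_hat_1 = gamma(1) / gamma(0) = 0.4395 / 1.1657 = 0.3770.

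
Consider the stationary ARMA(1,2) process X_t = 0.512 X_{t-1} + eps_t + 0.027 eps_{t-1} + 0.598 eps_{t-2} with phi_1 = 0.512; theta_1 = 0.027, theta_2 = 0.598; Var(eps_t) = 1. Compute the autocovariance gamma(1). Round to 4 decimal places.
\gamma(1) = 1.5401

Multiply the model equation by X_{t-k} and take expectations. With theta_0 = psi_0 = 1 and psi_j the MA(infinity) weights, this gives
  gamma(k) - sum_i phi_i gamma(k-i) = c_k,
  c_k = sigma^2 * sum_{j=k..q} theta_j psi_{j-k}   (c_k = 0 for k > q),
using gamma(-m) = gamma(m).
psi-weights needed (psi_j = theta_j + sum_i phi_i psi_{j-i}):
  psi_1 = theta_1 + phi_1 = 0.027 + (0.512) = 0.539
  psi_2 = theta_2 + phi_1 psi_1 = 0.598 + (0.512)(0.539) = 0.873968
Right-hand sides:
  c_0 = sigma^2 (1 + theta_1 psi_1 + theta_2 psi_2) = 1 * (1 + (0.027)(0.539) + (0.598)(0.873968)) = 1 * 1.537186 = 1.537186
  c_1 = sigma^2 (theta_1 + theta_2 psi_1) = 1 * (0.027 + (0.598)(0.539)) = 0.349322
  c_2 = sigma^2 theta_2 = 1 * (0.598) = 0.598
Equations for k = 0 and k = 1 (AR order 1):
  gamma(0) = phi_1 gamma(1) + c_0
  gamma(1) = phi_1 gamma(0) + c_1
Substituting the second into the first: gamma(0) (1 - phi_1^2) = c_0 + phi_1 c_1, so
  gamma(0) = (c_0 + phi_1 c_1) / (1 - phi_1^2) = (1.537186 + (0.512)(0.349322)) / (1 - (0.512)^2) = 1.716039 / 0.737856 = 2.32571.
  gamma(1) = phi_1 gamma(0) + c_1 = (0.512)(2.32571) + (0.349322) = 1.540085.
Therefore gamma(1) = 1.5401 (to 4 decimal places).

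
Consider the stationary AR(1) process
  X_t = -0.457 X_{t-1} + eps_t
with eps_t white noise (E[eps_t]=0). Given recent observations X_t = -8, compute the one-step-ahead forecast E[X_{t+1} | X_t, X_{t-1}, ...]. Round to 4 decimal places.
E[X_{t+1} \mid \mathcal F_t] = 3.6560

For an AR(p) model X_t = c + sum_i phi_i X_{t-i} + eps_t, the
one-step-ahead conditional mean is
  E[X_{t+1} | X_t, ...] = c + sum_i phi_i X_{t+1-i}.
Substitute known values:
  E[X_{t+1} | ...] = (-0.457) * (-8)
                   = 3.6560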